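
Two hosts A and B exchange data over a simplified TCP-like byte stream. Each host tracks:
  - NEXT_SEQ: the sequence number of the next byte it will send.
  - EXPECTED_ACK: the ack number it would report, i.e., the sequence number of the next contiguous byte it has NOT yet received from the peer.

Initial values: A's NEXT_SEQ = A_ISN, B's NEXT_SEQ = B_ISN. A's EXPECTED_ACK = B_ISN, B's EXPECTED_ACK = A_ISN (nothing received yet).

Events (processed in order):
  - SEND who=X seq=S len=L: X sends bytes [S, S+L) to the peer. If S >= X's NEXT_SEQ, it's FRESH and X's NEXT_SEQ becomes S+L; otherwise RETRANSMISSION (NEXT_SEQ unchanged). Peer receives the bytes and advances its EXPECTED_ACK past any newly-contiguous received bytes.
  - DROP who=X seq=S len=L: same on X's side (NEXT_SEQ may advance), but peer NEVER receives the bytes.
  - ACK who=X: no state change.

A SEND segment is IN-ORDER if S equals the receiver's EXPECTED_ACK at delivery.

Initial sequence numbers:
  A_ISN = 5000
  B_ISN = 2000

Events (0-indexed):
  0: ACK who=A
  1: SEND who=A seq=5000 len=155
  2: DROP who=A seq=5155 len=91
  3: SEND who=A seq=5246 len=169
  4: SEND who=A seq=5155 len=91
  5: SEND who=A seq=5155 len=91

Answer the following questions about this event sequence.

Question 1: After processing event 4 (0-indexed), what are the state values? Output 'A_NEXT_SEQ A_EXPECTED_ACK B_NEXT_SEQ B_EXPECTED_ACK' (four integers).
After event 0: A_seq=5000 A_ack=2000 B_seq=2000 B_ack=5000
After event 1: A_seq=5155 A_ack=2000 B_seq=2000 B_ack=5155
After event 2: A_seq=5246 A_ack=2000 B_seq=2000 B_ack=5155
After event 3: A_seq=5415 A_ack=2000 B_seq=2000 B_ack=5155
After event 4: A_seq=5415 A_ack=2000 B_seq=2000 B_ack=5415

5415 2000 2000 5415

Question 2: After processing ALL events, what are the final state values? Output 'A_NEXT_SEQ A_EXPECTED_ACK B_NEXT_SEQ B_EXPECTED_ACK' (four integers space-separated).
Answer: 5415 2000 2000 5415

Derivation:
After event 0: A_seq=5000 A_ack=2000 B_seq=2000 B_ack=5000
After event 1: A_seq=5155 A_ack=2000 B_seq=2000 B_ack=5155
After event 2: A_seq=5246 A_ack=2000 B_seq=2000 B_ack=5155
After event 3: A_seq=5415 A_ack=2000 B_seq=2000 B_ack=5155
After event 4: A_seq=5415 A_ack=2000 B_seq=2000 B_ack=5415
After event 5: A_seq=5415 A_ack=2000 B_seq=2000 B_ack=5415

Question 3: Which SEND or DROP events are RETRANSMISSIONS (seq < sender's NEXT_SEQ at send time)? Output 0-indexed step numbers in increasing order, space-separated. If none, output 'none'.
Answer: 4 5

Derivation:
Step 1: SEND seq=5000 -> fresh
Step 2: DROP seq=5155 -> fresh
Step 3: SEND seq=5246 -> fresh
Step 4: SEND seq=5155 -> retransmit
Step 5: SEND seq=5155 -> retransmit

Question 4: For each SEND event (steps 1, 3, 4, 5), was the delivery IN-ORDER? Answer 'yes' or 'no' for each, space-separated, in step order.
Step 1: SEND seq=5000 -> in-order
Step 3: SEND seq=5246 -> out-of-order
Step 4: SEND seq=5155 -> in-order
Step 5: SEND seq=5155 -> out-of-order

Answer: yes no yes no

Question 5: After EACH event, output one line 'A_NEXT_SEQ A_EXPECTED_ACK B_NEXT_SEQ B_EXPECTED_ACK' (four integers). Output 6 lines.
5000 2000 2000 5000
5155 2000 2000 5155
5246 2000 2000 5155
5415 2000 2000 5155
5415 2000 2000 5415
5415 2000 2000 5415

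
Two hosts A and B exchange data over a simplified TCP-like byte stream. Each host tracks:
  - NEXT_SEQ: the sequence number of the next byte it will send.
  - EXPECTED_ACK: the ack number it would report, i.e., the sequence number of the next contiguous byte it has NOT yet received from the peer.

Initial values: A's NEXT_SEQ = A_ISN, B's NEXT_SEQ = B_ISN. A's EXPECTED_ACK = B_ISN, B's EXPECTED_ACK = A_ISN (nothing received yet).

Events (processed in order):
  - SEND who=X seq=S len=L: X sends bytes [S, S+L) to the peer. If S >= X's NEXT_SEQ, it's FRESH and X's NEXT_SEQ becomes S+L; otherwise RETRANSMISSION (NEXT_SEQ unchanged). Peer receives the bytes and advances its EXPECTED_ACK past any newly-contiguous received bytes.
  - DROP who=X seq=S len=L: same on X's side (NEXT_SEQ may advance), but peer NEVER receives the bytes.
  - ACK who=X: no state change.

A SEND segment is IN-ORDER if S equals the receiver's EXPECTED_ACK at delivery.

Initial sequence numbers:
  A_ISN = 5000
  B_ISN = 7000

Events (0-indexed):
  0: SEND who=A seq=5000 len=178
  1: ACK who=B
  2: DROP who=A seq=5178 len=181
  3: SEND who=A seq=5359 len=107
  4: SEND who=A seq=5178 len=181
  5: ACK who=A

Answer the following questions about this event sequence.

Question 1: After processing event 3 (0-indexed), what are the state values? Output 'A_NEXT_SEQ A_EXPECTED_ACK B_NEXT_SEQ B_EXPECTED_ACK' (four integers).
After event 0: A_seq=5178 A_ack=7000 B_seq=7000 B_ack=5178
After event 1: A_seq=5178 A_ack=7000 B_seq=7000 B_ack=5178
After event 2: A_seq=5359 A_ack=7000 B_seq=7000 B_ack=5178
After event 3: A_seq=5466 A_ack=7000 B_seq=7000 B_ack=5178

5466 7000 7000 5178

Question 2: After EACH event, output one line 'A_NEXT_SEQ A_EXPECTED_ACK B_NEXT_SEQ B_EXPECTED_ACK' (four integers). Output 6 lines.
5178 7000 7000 5178
5178 7000 7000 5178
5359 7000 7000 5178
5466 7000 7000 5178
5466 7000 7000 5466
5466 7000 7000 5466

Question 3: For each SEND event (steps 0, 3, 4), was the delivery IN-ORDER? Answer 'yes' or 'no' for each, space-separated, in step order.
Step 0: SEND seq=5000 -> in-order
Step 3: SEND seq=5359 -> out-of-order
Step 4: SEND seq=5178 -> in-order

Answer: yes no yes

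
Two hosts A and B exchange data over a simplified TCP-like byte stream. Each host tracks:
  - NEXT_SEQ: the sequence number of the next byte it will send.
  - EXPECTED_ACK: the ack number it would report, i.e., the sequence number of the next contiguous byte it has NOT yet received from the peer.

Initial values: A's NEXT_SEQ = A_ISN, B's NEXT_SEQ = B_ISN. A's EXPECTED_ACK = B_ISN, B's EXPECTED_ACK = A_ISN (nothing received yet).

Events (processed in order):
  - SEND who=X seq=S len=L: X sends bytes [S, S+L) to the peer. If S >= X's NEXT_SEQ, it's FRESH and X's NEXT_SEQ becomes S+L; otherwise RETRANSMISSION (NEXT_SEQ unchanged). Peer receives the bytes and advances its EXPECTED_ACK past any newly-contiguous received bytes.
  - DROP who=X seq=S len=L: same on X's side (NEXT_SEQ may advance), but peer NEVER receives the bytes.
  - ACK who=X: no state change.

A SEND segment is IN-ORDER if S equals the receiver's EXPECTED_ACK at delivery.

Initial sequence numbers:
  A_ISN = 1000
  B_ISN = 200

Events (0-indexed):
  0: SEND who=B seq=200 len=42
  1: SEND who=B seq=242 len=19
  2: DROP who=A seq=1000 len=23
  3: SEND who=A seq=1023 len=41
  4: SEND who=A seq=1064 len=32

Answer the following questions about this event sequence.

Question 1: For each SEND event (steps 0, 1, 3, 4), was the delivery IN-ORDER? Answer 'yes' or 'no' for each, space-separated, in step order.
Answer: yes yes no no

Derivation:
Step 0: SEND seq=200 -> in-order
Step 1: SEND seq=242 -> in-order
Step 3: SEND seq=1023 -> out-of-order
Step 4: SEND seq=1064 -> out-of-order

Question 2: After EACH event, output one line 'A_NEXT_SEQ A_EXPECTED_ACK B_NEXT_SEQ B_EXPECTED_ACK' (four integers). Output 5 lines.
1000 242 242 1000
1000 261 261 1000
1023 261 261 1000
1064 261 261 1000
1096 261 261 1000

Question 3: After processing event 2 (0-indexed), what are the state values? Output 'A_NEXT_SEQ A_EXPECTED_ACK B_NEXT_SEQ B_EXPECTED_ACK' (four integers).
After event 0: A_seq=1000 A_ack=242 B_seq=242 B_ack=1000
After event 1: A_seq=1000 A_ack=261 B_seq=261 B_ack=1000
After event 2: A_seq=1023 A_ack=261 B_seq=261 B_ack=1000

1023 261 261 1000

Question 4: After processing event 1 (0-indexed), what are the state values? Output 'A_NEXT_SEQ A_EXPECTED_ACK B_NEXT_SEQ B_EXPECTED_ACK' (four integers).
After event 0: A_seq=1000 A_ack=242 B_seq=242 B_ack=1000
After event 1: A_seq=1000 A_ack=261 B_seq=261 B_ack=1000

1000 261 261 1000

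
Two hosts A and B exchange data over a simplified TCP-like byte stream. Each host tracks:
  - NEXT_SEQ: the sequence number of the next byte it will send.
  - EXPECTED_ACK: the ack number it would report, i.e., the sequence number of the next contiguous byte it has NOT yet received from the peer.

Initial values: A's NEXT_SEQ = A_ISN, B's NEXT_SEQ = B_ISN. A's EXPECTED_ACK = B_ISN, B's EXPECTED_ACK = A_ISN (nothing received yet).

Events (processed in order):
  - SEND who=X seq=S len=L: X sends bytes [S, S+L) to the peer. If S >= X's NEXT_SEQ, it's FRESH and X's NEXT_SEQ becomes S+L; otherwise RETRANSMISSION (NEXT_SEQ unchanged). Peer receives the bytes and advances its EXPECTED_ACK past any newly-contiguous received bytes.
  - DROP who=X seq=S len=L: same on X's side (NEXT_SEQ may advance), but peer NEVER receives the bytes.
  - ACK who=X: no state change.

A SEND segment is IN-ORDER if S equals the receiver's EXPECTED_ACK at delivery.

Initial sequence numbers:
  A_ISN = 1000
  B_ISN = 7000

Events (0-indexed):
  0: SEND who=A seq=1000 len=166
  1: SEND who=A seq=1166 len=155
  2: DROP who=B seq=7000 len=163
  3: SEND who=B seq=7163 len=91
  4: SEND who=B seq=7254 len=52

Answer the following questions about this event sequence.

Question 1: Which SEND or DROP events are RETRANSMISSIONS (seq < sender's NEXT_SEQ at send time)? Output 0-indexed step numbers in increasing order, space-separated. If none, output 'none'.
Step 0: SEND seq=1000 -> fresh
Step 1: SEND seq=1166 -> fresh
Step 2: DROP seq=7000 -> fresh
Step 3: SEND seq=7163 -> fresh
Step 4: SEND seq=7254 -> fresh

Answer: none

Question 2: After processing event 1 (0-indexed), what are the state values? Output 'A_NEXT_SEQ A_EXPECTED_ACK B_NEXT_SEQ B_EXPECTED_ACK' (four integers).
After event 0: A_seq=1166 A_ack=7000 B_seq=7000 B_ack=1166
After event 1: A_seq=1321 A_ack=7000 B_seq=7000 B_ack=1321

1321 7000 7000 1321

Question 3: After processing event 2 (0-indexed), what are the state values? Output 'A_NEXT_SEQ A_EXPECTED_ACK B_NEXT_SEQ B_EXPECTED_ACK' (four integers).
After event 0: A_seq=1166 A_ack=7000 B_seq=7000 B_ack=1166
After event 1: A_seq=1321 A_ack=7000 B_seq=7000 B_ack=1321
After event 2: A_seq=1321 A_ack=7000 B_seq=7163 B_ack=1321

1321 7000 7163 1321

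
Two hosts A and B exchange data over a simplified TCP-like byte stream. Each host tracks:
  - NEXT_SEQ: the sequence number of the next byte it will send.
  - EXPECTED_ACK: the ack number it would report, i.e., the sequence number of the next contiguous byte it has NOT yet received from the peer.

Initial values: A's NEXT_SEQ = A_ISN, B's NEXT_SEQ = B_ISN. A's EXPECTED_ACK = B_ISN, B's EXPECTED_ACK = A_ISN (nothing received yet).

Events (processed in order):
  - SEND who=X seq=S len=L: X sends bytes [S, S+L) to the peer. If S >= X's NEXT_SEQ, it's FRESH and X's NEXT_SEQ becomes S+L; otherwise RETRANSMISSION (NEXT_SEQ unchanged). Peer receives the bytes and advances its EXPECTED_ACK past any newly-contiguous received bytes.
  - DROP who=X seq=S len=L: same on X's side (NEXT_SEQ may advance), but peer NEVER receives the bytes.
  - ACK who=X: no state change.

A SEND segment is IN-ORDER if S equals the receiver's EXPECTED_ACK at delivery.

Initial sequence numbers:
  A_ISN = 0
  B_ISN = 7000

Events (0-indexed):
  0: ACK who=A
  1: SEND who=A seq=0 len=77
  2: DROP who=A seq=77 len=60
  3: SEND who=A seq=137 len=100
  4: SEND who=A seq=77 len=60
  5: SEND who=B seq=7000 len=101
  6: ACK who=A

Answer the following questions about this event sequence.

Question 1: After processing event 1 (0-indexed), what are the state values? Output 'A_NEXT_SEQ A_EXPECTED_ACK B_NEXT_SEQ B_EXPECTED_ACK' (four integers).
After event 0: A_seq=0 A_ack=7000 B_seq=7000 B_ack=0
After event 1: A_seq=77 A_ack=7000 B_seq=7000 B_ack=77

77 7000 7000 77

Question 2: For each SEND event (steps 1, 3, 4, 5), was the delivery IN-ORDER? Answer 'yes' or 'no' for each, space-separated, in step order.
Answer: yes no yes yes

Derivation:
Step 1: SEND seq=0 -> in-order
Step 3: SEND seq=137 -> out-of-order
Step 4: SEND seq=77 -> in-order
Step 5: SEND seq=7000 -> in-order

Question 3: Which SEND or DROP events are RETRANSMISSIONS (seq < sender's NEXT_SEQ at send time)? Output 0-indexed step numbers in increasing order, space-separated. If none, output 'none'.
Step 1: SEND seq=0 -> fresh
Step 2: DROP seq=77 -> fresh
Step 3: SEND seq=137 -> fresh
Step 4: SEND seq=77 -> retransmit
Step 5: SEND seq=7000 -> fresh

Answer: 4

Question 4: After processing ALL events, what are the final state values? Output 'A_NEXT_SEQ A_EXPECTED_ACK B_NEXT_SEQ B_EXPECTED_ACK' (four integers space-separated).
After event 0: A_seq=0 A_ack=7000 B_seq=7000 B_ack=0
After event 1: A_seq=77 A_ack=7000 B_seq=7000 B_ack=77
After event 2: A_seq=137 A_ack=7000 B_seq=7000 B_ack=77
After event 3: A_seq=237 A_ack=7000 B_seq=7000 B_ack=77
After event 4: A_seq=237 A_ack=7000 B_seq=7000 B_ack=237
After event 5: A_seq=237 A_ack=7101 B_seq=7101 B_ack=237
After event 6: A_seq=237 A_ack=7101 B_seq=7101 B_ack=237

Answer: 237 7101 7101 237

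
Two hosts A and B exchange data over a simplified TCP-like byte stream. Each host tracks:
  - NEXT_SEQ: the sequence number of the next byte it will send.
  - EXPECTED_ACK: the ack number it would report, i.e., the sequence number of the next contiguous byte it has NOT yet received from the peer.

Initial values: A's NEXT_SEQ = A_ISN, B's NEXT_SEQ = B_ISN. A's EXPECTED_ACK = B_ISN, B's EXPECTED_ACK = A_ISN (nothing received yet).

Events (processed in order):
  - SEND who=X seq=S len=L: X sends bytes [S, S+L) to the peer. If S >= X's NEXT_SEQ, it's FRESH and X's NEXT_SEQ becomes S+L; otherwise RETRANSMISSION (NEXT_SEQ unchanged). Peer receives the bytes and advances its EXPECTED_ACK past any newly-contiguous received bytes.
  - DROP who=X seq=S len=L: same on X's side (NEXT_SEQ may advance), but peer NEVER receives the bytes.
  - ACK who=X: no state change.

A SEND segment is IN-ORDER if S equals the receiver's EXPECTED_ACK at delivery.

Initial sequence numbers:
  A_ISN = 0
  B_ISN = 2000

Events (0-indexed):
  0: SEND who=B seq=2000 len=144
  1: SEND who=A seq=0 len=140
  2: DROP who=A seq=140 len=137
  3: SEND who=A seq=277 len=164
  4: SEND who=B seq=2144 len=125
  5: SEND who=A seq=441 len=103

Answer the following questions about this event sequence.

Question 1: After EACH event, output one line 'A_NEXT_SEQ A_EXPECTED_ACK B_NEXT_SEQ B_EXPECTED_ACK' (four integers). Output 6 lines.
0 2144 2144 0
140 2144 2144 140
277 2144 2144 140
441 2144 2144 140
441 2269 2269 140
544 2269 2269 140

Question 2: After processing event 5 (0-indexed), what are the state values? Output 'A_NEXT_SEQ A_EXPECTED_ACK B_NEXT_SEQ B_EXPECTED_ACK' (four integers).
After event 0: A_seq=0 A_ack=2144 B_seq=2144 B_ack=0
After event 1: A_seq=140 A_ack=2144 B_seq=2144 B_ack=140
After event 2: A_seq=277 A_ack=2144 B_seq=2144 B_ack=140
After event 3: A_seq=441 A_ack=2144 B_seq=2144 B_ack=140
After event 4: A_seq=441 A_ack=2269 B_seq=2269 B_ack=140
After event 5: A_seq=544 A_ack=2269 B_seq=2269 B_ack=140

544 2269 2269 140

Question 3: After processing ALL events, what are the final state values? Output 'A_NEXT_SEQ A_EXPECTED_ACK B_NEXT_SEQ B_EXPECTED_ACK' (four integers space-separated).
Answer: 544 2269 2269 140

Derivation:
After event 0: A_seq=0 A_ack=2144 B_seq=2144 B_ack=0
After event 1: A_seq=140 A_ack=2144 B_seq=2144 B_ack=140
After event 2: A_seq=277 A_ack=2144 B_seq=2144 B_ack=140
After event 3: A_seq=441 A_ack=2144 B_seq=2144 B_ack=140
After event 4: A_seq=441 A_ack=2269 B_seq=2269 B_ack=140
After event 5: A_seq=544 A_ack=2269 B_seq=2269 B_ack=140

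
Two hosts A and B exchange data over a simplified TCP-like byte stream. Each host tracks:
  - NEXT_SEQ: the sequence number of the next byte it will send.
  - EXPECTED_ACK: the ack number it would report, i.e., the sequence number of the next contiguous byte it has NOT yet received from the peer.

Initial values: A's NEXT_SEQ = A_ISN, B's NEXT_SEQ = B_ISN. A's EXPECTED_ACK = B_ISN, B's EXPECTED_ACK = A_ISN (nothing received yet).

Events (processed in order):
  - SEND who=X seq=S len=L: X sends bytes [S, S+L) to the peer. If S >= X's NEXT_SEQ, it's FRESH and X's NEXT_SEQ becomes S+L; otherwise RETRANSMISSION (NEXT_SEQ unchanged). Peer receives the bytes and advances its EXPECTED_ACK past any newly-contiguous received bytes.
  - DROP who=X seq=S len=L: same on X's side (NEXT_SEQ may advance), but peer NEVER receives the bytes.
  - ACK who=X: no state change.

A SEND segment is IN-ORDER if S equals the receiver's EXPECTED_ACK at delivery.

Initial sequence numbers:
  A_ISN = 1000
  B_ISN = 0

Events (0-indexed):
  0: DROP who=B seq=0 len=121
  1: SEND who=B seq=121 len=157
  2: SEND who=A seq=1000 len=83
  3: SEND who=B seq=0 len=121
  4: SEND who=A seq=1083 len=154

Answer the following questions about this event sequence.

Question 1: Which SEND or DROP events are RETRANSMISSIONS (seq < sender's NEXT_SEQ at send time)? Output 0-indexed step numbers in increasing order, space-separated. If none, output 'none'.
Step 0: DROP seq=0 -> fresh
Step 1: SEND seq=121 -> fresh
Step 2: SEND seq=1000 -> fresh
Step 3: SEND seq=0 -> retransmit
Step 4: SEND seq=1083 -> fresh

Answer: 3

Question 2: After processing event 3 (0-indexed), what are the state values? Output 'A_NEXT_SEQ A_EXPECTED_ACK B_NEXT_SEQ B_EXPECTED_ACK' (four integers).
After event 0: A_seq=1000 A_ack=0 B_seq=121 B_ack=1000
After event 1: A_seq=1000 A_ack=0 B_seq=278 B_ack=1000
After event 2: A_seq=1083 A_ack=0 B_seq=278 B_ack=1083
After event 3: A_seq=1083 A_ack=278 B_seq=278 B_ack=1083

1083 278 278 1083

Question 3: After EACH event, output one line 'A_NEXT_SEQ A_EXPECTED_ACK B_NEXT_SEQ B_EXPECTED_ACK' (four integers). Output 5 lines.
1000 0 121 1000
1000 0 278 1000
1083 0 278 1083
1083 278 278 1083
1237 278 278 1237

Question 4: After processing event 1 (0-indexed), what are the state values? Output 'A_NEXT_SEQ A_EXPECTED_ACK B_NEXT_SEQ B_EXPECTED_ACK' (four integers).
After event 0: A_seq=1000 A_ack=0 B_seq=121 B_ack=1000
After event 1: A_seq=1000 A_ack=0 B_seq=278 B_ack=1000

1000 0 278 1000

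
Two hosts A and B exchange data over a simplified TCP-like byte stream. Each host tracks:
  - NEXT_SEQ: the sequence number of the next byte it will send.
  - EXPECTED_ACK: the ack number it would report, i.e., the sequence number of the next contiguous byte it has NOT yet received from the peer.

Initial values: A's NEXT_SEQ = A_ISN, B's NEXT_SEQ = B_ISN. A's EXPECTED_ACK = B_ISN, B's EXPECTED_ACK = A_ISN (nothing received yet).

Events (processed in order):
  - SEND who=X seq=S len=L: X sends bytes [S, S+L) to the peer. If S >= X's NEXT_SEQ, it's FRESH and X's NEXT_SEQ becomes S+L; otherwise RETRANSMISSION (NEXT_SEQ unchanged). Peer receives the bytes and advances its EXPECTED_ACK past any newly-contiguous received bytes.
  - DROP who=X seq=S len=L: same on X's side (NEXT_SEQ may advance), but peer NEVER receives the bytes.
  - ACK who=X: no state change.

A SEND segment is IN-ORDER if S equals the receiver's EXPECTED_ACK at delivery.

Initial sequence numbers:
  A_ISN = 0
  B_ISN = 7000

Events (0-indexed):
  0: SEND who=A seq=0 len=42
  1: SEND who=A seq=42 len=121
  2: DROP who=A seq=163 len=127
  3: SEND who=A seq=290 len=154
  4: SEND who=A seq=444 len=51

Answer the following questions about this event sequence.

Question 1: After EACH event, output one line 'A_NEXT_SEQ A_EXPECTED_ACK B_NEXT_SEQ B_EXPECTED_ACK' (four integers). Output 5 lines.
42 7000 7000 42
163 7000 7000 163
290 7000 7000 163
444 7000 7000 163
495 7000 7000 163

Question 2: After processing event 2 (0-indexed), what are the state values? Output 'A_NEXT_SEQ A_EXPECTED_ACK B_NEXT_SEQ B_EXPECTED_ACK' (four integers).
After event 0: A_seq=42 A_ack=7000 B_seq=7000 B_ack=42
After event 1: A_seq=163 A_ack=7000 B_seq=7000 B_ack=163
After event 2: A_seq=290 A_ack=7000 B_seq=7000 B_ack=163

290 7000 7000 163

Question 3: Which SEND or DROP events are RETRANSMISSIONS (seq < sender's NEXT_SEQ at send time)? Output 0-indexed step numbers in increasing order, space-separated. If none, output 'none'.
Answer: none

Derivation:
Step 0: SEND seq=0 -> fresh
Step 1: SEND seq=42 -> fresh
Step 2: DROP seq=163 -> fresh
Step 3: SEND seq=290 -> fresh
Step 4: SEND seq=444 -> fresh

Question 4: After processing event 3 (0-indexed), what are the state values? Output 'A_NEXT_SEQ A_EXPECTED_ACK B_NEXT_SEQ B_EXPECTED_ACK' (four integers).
After event 0: A_seq=42 A_ack=7000 B_seq=7000 B_ack=42
After event 1: A_seq=163 A_ack=7000 B_seq=7000 B_ack=163
After event 2: A_seq=290 A_ack=7000 B_seq=7000 B_ack=163
After event 3: A_seq=444 A_ack=7000 B_seq=7000 B_ack=163

444 7000 7000 163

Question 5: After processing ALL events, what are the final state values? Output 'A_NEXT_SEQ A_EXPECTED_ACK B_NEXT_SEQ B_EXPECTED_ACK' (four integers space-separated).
Answer: 495 7000 7000 163

Derivation:
After event 0: A_seq=42 A_ack=7000 B_seq=7000 B_ack=42
After event 1: A_seq=163 A_ack=7000 B_seq=7000 B_ack=163
After event 2: A_seq=290 A_ack=7000 B_seq=7000 B_ack=163
After event 3: A_seq=444 A_ack=7000 B_seq=7000 B_ack=163
After event 4: A_seq=495 A_ack=7000 B_seq=7000 B_ack=163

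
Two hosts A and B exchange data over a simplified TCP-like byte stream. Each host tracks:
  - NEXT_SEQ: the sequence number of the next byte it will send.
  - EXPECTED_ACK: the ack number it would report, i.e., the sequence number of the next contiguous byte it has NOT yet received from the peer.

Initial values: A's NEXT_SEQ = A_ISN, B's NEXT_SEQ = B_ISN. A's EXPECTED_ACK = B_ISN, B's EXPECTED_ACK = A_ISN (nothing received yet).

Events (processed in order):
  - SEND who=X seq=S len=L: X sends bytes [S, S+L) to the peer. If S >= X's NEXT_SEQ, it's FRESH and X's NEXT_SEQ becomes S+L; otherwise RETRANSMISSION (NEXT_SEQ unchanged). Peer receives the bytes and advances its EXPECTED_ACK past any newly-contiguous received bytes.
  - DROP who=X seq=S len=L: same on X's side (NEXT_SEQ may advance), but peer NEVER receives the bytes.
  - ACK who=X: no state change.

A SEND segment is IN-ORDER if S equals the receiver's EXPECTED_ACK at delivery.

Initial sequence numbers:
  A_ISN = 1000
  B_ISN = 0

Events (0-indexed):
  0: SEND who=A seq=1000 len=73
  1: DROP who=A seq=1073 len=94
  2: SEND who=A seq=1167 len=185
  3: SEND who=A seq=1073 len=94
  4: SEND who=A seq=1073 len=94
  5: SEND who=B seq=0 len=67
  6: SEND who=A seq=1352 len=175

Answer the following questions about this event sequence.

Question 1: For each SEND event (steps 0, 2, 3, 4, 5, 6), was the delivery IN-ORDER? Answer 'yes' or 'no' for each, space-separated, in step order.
Answer: yes no yes no yes yes

Derivation:
Step 0: SEND seq=1000 -> in-order
Step 2: SEND seq=1167 -> out-of-order
Step 3: SEND seq=1073 -> in-order
Step 4: SEND seq=1073 -> out-of-order
Step 5: SEND seq=0 -> in-order
Step 6: SEND seq=1352 -> in-order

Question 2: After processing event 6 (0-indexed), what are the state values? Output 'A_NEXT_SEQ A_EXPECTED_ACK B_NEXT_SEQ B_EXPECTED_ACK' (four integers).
After event 0: A_seq=1073 A_ack=0 B_seq=0 B_ack=1073
After event 1: A_seq=1167 A_ack=0 B_seq=0 B_ack=1073
After event 2: A_seq=1352 A_ack=0 B_seq=0 B_ack=1073
After event 3: A_seq=1352 A_ack=0 B_seq=0 B_ack=1352
After event 4: A_seq=1352 A_ack=0 B_seq=0 B_ack=1352
After event 5: A_seq=1352 A_ack=67 B_seq=67 B_ack=1352
After event 6: A_seq=1527 A_ack=67 B_seq=67 B_ack=1527

1527 67 67 1527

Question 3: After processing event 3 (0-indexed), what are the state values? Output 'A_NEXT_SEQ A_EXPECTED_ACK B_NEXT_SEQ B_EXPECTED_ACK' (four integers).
After event 0: A_seq=1073 A_ack=0 B_seq=0 B_ack=1073
After event 1: A_seq=1167 A_ack=0 B_seq=0 B_ack=1073
After event 2: A_seq=1352 A_ack=0 B_seq=0 B_ack=1073
After event 3: A_seq=1352 A_ack=0 B_seq=0 B_ack=1352

1352 0 0 1352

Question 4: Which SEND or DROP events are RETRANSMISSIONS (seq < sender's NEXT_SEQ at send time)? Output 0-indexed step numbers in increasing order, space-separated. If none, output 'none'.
Answer: 3 4

Derivation:
Step 0: SEND seq=1000 -> fresh
Step 1: DROP seq=1073 -> fresh
Step 2: SEND seq=1167 -> fresh
Step 3: SEND seq=1073 -> retransmit
Step 4: SEND seq=1073 -> retransmit
Step 5: SEND seq=0 -> fresh
Step 6: SEND seq=1352 -> fresh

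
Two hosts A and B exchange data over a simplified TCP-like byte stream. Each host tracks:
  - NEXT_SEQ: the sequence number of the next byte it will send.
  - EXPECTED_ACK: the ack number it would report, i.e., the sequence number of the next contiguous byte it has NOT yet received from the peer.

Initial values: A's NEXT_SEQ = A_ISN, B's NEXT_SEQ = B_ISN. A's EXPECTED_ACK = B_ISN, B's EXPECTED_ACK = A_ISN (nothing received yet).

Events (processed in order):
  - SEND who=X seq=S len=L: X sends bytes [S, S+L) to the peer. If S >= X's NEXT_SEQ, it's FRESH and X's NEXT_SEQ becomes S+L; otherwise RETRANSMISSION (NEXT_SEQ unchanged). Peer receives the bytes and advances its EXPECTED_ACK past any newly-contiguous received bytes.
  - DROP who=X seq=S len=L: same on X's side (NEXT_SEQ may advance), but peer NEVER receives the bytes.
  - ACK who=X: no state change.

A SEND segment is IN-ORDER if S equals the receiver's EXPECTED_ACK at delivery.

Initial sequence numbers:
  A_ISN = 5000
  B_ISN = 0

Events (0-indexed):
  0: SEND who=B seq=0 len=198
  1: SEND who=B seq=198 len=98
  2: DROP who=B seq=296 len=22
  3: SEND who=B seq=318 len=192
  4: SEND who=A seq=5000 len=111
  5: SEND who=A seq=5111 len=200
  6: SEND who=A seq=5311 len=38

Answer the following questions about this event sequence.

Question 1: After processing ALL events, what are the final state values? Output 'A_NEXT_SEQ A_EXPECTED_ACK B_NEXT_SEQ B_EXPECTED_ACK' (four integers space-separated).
After event 0: A_seq=5000 A_ack=198 B_seq=198 B_ack=5000
After event 1: A_seq=5000 A_ack=296 B_seq=296 B_ack=5000
After event 2: A_seq=5000 A_ack=296 B_seq=318 B_ack=5000
After event 3: A_seq=5000 A_ack=296 B_seq=510 B_ack=5000
After event 4: A_seq=5111 A_ack=296 B_seq=510 B_ack=5111
After event 5: A_seq=5311 A_ack=296 B_seq=510 B_ack=5311
After event 6: A_seq=5349 A_ack=296 B_seq=510 B_ack=5349

Answer: 5349 296 510 5349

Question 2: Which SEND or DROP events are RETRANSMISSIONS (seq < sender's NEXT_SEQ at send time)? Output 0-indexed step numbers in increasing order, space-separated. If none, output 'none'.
Step 0: SEND seq=0 -> fresh
Step 1: SEND seq=198 -> fresh
Step 2: DROP seq=296 -> fresh
Step 3: SEND seq=318 -> fresh
Step 4: SEND seq=5000 -> fresh
Step 5: SEND seq=5111 -> fresh
Step 6: SEND seq=5311 -> fresh

Answer: none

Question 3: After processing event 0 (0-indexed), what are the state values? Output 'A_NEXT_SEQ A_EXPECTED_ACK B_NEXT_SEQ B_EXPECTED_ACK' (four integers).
After event 0: A_seq=5000 A_ack=198 B_seq=198 B_ack=5000

5000 198 198 5000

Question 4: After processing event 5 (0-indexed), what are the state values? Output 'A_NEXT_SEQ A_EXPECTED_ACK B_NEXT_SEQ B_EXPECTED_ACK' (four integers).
After event 0: A_seq=5000 A_ack=198 B_seq=198 B_ack=5000
After event 1: A_seq=5000 A_ack=296 B_seq=296 B_ack=5000
After event 2: A_seq=5000 A_ack=296 B_seq=318 B_ack=5000
After event 3: A_seq=5000 A_ack=296 B_seq=510 B_ack=5000
After event 4: A_seq=5111 A_ack=296 B_seq=510 B_ack=5111
After event 5: A_seq=5311 A_ack=296 B_seq=510 B_ack=5311

5311 296 510 5311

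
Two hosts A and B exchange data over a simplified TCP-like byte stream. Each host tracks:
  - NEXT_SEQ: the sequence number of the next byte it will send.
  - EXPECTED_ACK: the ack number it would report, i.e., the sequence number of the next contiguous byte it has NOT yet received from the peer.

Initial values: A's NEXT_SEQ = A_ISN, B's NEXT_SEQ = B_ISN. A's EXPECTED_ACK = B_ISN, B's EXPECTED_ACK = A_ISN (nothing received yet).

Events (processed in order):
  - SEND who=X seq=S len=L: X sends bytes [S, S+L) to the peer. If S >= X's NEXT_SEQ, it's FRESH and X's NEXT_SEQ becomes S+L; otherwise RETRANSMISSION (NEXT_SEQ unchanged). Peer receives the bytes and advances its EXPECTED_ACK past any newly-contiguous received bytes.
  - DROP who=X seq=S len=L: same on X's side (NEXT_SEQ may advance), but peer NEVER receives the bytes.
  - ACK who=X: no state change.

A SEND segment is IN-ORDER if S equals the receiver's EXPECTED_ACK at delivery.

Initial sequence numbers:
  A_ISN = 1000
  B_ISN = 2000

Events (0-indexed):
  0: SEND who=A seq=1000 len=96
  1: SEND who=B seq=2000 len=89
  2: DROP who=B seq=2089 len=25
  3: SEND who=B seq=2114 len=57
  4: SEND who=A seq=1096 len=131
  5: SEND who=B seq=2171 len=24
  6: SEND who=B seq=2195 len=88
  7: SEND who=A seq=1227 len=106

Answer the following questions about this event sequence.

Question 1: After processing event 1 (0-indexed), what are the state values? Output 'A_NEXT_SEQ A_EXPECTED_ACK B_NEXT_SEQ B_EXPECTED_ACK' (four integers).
After event 0: A_seq=1096 A_ack=2000 B_seq=2000 B_ack=1096
After event 1: A_seq=1096 A_ack=2089 B_seq=2089 B_ack=1096

1096 2089 2089 1096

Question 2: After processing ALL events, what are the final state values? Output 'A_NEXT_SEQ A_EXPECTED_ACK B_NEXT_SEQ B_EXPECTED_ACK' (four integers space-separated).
Answer: 1333 2089 2283 1333

Derivation:
After event 0: A_seq=1096 A_ack=2000 B_seq=2000 B_ack=1096
After event 1: A_seq=1096 A_ack=2089 B_seq=2089 B_ack=1096
After event 2: A_seq=1096 A_ack=2089 B_seq=2114 B_ack=1096
After event 3: A_seq=1096 A_ack=2089 B_seq=2171 B_ack=1096
After event 4: A_seq=1227 A_ack=2089 B_seq=2171 B_ack=1227
After event 5: A_seq=1227 A_ack=2089 B_seq=2195 B_ack=1227
After event 6: A_seq=1227 A_ack=2089 B_seq=2283 B_ack=1227
After event 7: A_seq=1333 A_ack=2089 B_seq=2283 B_ack=1333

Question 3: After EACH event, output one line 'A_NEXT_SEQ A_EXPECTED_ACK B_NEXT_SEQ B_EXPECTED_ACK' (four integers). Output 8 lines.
1096 2000 2000 1096
1096 2089 2089 1096
1096 2089 2114 1096
1096 2089 2171 1096
1227 2089 2171 1227
1227 2089 2195 1227
1227 2089 2283 1227
1333 2089 2283 1333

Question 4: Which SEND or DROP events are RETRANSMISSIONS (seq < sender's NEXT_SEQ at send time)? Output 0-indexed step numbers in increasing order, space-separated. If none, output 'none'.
Answer: none

Derivation:
Step 0: SEND seq=1000 -> fresh
Step 1: SEND seq=2000 -> fresh
Step 2: DROP seq=2089 -> fresh
Step 3: SEND seq=2114 -> fresh
Step 4: SEND seq=1096 -> fresh
Step 5: SEND seq=2171 -> fresh
Step 6: SEND seq=2195 -> fresh
Step 7: SEND seq=1227 -> fresh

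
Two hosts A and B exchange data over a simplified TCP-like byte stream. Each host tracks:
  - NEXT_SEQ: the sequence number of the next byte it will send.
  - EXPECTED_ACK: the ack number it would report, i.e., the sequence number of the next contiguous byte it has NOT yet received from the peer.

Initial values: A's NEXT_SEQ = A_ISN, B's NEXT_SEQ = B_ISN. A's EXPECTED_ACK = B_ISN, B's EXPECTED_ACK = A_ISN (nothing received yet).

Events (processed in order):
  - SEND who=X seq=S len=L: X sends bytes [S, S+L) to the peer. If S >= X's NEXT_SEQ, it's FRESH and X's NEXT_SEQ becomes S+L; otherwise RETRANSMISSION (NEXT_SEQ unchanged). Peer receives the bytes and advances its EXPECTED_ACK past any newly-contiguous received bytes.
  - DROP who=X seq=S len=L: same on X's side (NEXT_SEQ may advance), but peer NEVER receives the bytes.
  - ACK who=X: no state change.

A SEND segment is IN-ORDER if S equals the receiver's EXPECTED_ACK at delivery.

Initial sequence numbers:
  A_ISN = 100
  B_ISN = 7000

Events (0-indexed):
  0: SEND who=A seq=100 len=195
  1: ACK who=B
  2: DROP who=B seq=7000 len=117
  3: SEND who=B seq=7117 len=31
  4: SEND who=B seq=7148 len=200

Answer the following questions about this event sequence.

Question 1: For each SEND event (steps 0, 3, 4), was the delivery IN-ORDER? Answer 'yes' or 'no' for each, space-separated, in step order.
Answer: yes no no

Derivation:
Step 0: SEND seq=100 -> in-order
Step 3: SEND seq=7117 -> out-of-order
Step 4: SEND seq=7148 -> out-of-order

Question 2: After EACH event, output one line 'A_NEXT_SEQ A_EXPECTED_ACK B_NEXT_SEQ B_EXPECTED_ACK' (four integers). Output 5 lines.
295 7000 7000 295
295 7000 7000 295
295 7000 7117 295
295 7000 7148 295
295 7000 7348 295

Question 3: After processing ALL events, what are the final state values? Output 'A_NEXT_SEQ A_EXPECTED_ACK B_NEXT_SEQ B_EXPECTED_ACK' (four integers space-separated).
After event 0: A_seq=295 A_ack=7000 B_seq=7000 B_ack=295
After event 1: A_seq=295 A_ack=7000 B_seq=7000 B_ack=295
After event 2: A_seq=295 A_ack=7000 B_seq=7117 B_ack=295
After event 3: A_seq=295 A_ack=7000 B_seq=7148 B_ack=295
After event 4: A_seq=295 A_ack=7000 B_seq=7348 B_ack=295

Answer: 295 7000 7348 295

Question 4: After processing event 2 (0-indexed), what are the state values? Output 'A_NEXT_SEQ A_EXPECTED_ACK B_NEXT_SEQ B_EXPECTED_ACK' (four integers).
After event 0: A_seq=295 A_ack=7000 B_seq=7000 B_ack=295
After event 1: A_seq=295 A_ack=7000 B_seq=7000 B_ack=295
After event 2: A_seq=295 A_ack=7000 B_seq=7117 B_ack=295

295 7000 7117 295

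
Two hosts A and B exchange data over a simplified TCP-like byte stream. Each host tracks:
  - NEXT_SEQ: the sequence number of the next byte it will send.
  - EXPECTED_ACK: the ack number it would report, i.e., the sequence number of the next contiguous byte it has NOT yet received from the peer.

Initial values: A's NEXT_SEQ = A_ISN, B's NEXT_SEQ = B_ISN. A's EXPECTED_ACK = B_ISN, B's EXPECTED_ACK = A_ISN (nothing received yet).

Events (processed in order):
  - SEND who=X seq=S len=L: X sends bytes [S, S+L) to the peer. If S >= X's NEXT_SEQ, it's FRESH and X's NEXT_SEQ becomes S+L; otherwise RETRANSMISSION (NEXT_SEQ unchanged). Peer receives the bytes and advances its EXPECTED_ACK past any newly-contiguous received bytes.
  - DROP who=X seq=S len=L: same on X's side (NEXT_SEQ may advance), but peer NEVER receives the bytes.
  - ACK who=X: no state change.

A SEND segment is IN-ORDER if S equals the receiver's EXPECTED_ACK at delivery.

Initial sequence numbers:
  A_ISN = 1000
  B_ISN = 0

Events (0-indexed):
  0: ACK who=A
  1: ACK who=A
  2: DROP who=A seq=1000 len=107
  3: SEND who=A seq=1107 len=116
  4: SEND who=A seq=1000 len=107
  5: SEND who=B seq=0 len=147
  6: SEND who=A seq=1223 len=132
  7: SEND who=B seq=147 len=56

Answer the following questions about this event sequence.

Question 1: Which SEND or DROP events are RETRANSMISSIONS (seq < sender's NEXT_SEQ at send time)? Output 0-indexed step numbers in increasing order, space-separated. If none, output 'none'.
Answer: 4

Derivation:
Step 2: DROP seq=1000 -> fresh
Step 3: SEND seq=1107 -> fresh
Step 4: SEND seq=1000 -> retransmit
Step 5: SEND seq=0 -> fresh
Step 6: SEND seq=1223 -> fresh
Step 7: SEND seq=147 -> fresh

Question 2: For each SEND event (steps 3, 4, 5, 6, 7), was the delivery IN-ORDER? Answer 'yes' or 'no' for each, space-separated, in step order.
Answer: no yes yes yes yes

Derivation:
Step 3: SEND seq=1107 -> out-of-order
Step 4: SEND seq=1000 -> in-order
Step 5: SEND seq=0 -> in-order
Step 6: SEND seq=1223 -> in-order
Step 7: SEND seq=147 -> in-order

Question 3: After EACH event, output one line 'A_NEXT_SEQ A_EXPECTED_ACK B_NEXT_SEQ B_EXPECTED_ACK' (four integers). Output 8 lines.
1000 0 0 1000
1000 0 0 1000
1107 0 0 1000
1223 0 0 1000
1223 0 0 1223
1223 147 147 1223
1355 147 147 1355
1355 203 203 1355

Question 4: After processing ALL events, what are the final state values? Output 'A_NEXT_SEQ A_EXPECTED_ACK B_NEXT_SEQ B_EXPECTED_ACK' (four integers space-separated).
Answer: 1355 203 203 1355

Derivation:
After event 0: A_seq=1000 A_ack=0 B_seq=0 B_ack=1000
After event 1: A_seq=1000 A_ack=0 B_seq=0 B_ack=1000
After event 2: A_seq=1107 A_ack=0 B_seq=0 B_ack=1000
After event 3: A_seq=1223 A_ack=0 B_seq=0 B_ack=1000
After event 4: A_seq=1223 A_ack=0 B_seq=0 B_ack=1223
After event 5: A_seq=1223 A_ack=147 B_seq=147 B_ack=1223
After event 6: A_seq=1355 A_ack=147 B_seq=147 B_ack=1355
After event 7: A_seq=1355 A_ack=203 B_seq=203 B_ack=1355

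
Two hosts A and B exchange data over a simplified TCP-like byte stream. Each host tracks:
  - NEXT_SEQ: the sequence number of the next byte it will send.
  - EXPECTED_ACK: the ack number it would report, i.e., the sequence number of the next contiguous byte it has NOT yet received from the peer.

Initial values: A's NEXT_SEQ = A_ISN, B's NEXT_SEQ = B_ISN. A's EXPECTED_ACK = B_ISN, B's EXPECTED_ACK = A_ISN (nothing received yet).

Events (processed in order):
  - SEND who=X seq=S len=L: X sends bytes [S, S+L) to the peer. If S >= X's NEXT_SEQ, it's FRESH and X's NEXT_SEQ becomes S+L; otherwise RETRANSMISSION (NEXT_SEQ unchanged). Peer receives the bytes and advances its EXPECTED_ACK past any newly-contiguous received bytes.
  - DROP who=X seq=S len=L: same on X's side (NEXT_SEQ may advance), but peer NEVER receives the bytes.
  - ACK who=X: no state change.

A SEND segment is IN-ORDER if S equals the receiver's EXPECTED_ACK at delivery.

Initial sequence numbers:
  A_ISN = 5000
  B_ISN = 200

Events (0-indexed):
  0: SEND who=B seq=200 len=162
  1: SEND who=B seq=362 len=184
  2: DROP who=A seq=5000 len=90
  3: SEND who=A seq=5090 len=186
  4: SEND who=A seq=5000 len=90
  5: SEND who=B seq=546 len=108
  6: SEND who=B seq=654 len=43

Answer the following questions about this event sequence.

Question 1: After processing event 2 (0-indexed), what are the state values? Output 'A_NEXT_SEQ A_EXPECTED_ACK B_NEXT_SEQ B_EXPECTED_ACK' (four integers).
After event 0: A_seq=5000 A_ack=362 B_seq=362 B_ack=5000
After event 1: A_seq=5000 A_ack=546 B_seq=546 B_ack=5000
After event 2: A_seq=5090 A_ack=546 B_seq=546 B_ack=5000

5090 546 546 5000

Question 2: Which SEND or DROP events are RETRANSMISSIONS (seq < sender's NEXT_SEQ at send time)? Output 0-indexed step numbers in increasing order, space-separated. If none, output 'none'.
Answer: 4

Derivation:
Step 0: SEND seq=200 -> fresh
Step 1: SEND seq=362 -> fresh
Step 2: DROP seq=5000 -> fresh
Step 3: SEND seq=5090 -> fresh
Step 4: SEND seq=5000 -> retransmit
Step 5: SEND seq=546 -> fresh
Step 6: SEND seq=654 -> fresh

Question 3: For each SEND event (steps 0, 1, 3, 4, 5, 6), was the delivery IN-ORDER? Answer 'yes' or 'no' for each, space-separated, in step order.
Answer: yes yes no yes yes yes

Derivation:
Step 0: SEND seq=200 -> in-order
Step 1: SEND seq=362 -> in-order
Step 3: SEND seq=5090 -> out-of-order
Step 4: SEND seq=5000 -> in-order
Step 5: SEND seq=546 -> in-order
Step 6: SEND seq=654 -> in-order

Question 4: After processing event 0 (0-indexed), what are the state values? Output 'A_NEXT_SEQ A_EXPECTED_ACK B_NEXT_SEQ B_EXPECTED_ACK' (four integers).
After event 0: A_seq=5000 A_ack=362 B_seq=362 B_ack=5000

5000 362 362 5000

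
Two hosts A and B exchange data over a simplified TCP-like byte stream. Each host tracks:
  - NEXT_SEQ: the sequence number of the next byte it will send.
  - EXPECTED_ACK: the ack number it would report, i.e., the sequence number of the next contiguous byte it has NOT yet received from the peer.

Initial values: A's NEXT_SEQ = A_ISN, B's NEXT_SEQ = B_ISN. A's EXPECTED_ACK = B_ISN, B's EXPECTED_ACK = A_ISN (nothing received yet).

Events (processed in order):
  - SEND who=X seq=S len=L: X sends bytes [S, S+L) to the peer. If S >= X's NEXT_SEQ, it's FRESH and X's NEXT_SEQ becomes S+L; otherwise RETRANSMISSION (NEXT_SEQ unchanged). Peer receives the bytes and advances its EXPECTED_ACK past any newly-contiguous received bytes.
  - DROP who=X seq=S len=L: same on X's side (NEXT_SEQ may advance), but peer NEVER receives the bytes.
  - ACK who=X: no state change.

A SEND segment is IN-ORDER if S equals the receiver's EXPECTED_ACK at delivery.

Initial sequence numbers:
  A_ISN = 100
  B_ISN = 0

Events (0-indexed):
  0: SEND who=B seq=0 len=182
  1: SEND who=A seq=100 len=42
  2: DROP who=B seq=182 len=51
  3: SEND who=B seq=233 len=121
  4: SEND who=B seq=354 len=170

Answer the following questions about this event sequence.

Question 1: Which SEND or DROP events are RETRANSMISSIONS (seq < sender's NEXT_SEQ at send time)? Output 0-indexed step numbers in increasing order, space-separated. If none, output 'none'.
Answer: none

Derivation:
Step 0: SEND seq=0 -> fresh
Step 1: SEND seq=100 -> fresh
Step 2: DROP seq=182 -> fresh
Step 3: SEND seq=233 -> fresh
Step 4: SEND seq=354 -> fresh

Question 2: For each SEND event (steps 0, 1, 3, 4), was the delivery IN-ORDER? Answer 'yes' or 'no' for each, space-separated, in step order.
Step 0: SEND seq=0 -> in-order
Step 1: SEND seq=100 -> in-order
Step 3: SEND seq=233 -> out-of-order
Step 4: SEND seq=354 -> out-of-order

Answer: yes yes no no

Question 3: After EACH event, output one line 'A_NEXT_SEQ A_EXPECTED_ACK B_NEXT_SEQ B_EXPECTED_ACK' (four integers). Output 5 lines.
100 182 182 100
142 182 182 142
142 182 233 142
142 182 354 142
142 182 524 142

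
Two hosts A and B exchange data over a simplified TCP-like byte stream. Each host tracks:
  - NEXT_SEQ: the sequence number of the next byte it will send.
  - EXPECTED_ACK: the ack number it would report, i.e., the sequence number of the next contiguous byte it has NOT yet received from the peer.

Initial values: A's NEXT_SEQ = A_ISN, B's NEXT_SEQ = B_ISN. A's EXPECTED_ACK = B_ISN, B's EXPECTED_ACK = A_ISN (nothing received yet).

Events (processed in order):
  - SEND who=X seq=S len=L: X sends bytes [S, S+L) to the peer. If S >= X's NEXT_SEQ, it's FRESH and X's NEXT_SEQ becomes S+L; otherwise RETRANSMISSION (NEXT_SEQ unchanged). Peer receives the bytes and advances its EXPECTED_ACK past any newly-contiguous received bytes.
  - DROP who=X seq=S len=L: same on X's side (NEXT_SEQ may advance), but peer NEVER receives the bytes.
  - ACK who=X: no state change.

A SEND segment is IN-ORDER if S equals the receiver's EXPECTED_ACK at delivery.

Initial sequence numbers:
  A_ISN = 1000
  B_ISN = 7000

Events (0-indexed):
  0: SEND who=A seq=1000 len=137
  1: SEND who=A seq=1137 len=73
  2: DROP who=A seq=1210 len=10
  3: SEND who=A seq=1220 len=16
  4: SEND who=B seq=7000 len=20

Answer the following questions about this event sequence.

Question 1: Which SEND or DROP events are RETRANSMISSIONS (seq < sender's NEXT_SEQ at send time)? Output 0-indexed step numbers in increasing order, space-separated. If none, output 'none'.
Answer: none

Derivation:
Step 0: SEND seq=1000 -> fresh
Step 1: SEND seq=1137 -> fresh
Step 2: DROP seq=1210 -> fresh
Step 3: SEND seq=1220 -> fresh
Step 4: SEND seq=7000 -> fresh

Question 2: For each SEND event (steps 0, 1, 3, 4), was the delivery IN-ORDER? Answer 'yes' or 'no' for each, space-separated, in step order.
Step 0: SEND seq=1000 -> in-order
Step 1: SEND seq=1137 -> in-order
Step 3: SEND seq=1220 -> out-of-order
Step 4: SEND seq=7000 -> in-order

Answer: yes yes no yes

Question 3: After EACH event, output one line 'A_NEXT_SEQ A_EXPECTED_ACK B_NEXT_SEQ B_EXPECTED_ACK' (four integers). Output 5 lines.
1137 7000 7000 1137
1210 7000 7000 1210
1220 7000 7000 1210
1236 7000 7000 1210
1236 7020 7020 1210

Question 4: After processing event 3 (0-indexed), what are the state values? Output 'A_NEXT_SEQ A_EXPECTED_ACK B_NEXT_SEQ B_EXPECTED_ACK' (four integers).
After event 0: A_seq=1137 A_ack=7000 B_seq=7000 B_ack=1137
After event 1: A_seq=1210 A_ack=7000 B_seq=7000 B_ack=1210
After event 2: A_seq=1220 A_ack=7000 B_seq=7000 B_ack=1210
After event 3: A_seq=1236 A_ack=7000 B_seq=7000 B_ack=1210

1236 7000 7000 1210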